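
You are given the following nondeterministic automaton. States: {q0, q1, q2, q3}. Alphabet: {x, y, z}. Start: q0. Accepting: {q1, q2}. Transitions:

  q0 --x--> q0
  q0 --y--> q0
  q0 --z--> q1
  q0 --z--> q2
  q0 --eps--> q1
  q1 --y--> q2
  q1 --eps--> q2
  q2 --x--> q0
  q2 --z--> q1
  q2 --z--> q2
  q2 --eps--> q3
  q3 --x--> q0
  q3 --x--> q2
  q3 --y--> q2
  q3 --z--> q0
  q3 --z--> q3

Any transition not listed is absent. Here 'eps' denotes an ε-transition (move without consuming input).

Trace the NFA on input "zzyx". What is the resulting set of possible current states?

Start: ε-closure({q0}) = {q0, q1, q2, q3}.
Read 'z': {q0, q1, q2, q3} → {q0, q1, q2, q3}.
Read 'z': {q0, q1, q2, q3} → {q0, q1, q2, q3}.
Read 'y': {q0, q1, q2, q3} → {q0, q1, q2, q3}.
Read 'x': {q0, q1, q2, q3} → {q0, q1, q2, q3}.

{q0, q1, q2, q3}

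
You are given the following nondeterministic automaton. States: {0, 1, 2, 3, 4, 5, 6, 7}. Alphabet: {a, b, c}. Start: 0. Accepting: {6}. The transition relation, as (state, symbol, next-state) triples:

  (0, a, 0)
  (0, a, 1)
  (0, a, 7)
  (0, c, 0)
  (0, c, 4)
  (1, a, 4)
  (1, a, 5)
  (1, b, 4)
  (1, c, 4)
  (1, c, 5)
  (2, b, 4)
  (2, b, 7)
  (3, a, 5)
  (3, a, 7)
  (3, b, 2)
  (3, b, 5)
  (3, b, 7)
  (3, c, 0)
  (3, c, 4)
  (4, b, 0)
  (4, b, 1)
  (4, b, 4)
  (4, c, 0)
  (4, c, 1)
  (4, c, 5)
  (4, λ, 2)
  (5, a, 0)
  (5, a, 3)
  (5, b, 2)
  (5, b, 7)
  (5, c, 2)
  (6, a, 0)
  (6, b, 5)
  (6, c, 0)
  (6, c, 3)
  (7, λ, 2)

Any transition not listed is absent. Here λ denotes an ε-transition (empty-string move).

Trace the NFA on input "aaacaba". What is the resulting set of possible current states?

Start in {0}.
Read 'a': {0} → {0, 1, 2, 7}.
Read 'a': {0, 1, 2, 7} → {0, 1, 2, 4, 5, 7}.
Read 'a': {0, 1, 2, 4, 5, 7} → {0, 1, 2, 3, 4, 5, 7}.
Read 'c': {0, 1, 2, 3, 4, 5, 7} → {0, 1, 2, 4, 5}.
Read 'a': {0, 1, 2, 4, 5} → {0, 1, 2, 3, 4, 5, 7}.
Read 'b': {0, 1, 2, 3, 4, 5, 7} → {0, 1, 2, 4, 5, 7}.
Read 'a': {0, 1, 2, 4, 5, 7} → {0, 1, 2, 3, 4, 5, 7}.

{0, 1, 2, 3, 4, 5, 7}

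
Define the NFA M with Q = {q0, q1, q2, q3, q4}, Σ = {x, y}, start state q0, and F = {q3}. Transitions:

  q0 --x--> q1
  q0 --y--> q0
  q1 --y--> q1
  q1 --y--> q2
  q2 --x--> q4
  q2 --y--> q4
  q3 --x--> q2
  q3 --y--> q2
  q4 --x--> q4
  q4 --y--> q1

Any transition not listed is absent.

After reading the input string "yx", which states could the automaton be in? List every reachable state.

{q1}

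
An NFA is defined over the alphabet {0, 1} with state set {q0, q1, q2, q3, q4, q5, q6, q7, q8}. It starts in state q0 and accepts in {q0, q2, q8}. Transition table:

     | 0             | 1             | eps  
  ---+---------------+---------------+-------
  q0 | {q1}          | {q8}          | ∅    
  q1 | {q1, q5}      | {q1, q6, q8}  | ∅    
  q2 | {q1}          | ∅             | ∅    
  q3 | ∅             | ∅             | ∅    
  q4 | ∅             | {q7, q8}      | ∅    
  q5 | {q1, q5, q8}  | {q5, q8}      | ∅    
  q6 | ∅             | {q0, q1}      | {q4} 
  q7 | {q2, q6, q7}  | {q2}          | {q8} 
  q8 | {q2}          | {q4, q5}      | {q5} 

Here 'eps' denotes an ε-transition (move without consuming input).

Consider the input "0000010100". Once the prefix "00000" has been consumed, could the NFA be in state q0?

No

Start in {q0}.
Read '0': q0→{q1}; now {q1}.
Read '0': q1→{q1, q5}; now {q1, q5}.
Read '0': q1→{q1, q5}, q5→{q1, q5, q8}; now {q1, q5, q8}.
Read '0': q1→{q1, q5}, q5→{q1, q5, q8}, q8→{q2}; now {q1, q2, q5, q8}.
Read '0': q1→{q1, q5}, q2→{q1}, q5→{q1, q5, q8}, q8→{q2}; now {q1, q2, q5, q8}.
State q0 is not in {q1, q2, q5, q8}.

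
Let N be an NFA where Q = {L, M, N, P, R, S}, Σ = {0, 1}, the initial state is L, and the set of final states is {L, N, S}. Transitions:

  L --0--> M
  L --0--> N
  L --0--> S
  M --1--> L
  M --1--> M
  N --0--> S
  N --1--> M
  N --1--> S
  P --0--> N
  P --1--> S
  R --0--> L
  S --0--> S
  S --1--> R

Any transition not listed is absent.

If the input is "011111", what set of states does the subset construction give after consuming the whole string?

Start in {L}.
Read '0': {L} → {M, N, S}.
Read '1': {M, N, S} → {L, M, R, S}.
Read '1': {L, M, R, S} → {L, M, R}.
Read '1': {L, M, R} → {L, M}.
Read '1': {L, M} → {L, M}.
Read '1': {L, M} → {L, M}.

{L, M}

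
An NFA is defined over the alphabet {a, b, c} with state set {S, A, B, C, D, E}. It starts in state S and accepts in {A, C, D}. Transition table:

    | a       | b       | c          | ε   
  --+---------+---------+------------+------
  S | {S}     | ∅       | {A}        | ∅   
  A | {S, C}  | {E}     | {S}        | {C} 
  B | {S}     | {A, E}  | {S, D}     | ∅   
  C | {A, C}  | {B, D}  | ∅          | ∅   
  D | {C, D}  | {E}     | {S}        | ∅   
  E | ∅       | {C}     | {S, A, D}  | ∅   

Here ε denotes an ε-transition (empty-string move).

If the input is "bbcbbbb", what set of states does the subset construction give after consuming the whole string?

∅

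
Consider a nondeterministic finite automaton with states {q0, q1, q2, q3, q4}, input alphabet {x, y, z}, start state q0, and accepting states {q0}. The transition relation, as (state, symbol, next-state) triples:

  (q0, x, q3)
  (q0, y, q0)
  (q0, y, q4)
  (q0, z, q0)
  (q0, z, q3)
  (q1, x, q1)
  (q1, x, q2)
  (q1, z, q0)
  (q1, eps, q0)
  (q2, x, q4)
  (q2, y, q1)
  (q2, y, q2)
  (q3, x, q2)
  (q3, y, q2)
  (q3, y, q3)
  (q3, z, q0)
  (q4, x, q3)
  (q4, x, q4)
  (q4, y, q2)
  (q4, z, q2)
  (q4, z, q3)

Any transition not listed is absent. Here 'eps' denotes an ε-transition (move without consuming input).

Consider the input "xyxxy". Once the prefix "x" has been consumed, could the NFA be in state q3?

Start in {q0}.
Read 'x': {q0} → {q3}.
State q3 is in {q3}.

Yes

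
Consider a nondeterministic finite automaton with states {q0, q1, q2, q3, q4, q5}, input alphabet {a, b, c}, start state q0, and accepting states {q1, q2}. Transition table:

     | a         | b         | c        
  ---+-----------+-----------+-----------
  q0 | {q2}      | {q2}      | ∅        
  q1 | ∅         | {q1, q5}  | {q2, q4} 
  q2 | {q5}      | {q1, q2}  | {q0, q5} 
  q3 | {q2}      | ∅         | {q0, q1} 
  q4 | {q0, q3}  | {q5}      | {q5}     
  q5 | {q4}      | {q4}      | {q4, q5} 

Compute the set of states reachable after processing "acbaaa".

Start in {q0}.
Read 'a': q0→{q2}; now {q2}.
Read 'c': q2→{q0, q5}; now {q0, q5}.
Read 'b': q0→{q2}, q5→{q4}; now {q2, q4}.
Read 'a': q2→{q5}, q4→{q0, q3}; now {q0, q3, q5}.
Read 'a': q0→{q2}, q3→{q2}, q5→{q4}; now {q2, q4}.
Read 'a': q2→{q5}, q4→{q0, q3}; now {q0, q3, q5}.

{q0, q3, q5}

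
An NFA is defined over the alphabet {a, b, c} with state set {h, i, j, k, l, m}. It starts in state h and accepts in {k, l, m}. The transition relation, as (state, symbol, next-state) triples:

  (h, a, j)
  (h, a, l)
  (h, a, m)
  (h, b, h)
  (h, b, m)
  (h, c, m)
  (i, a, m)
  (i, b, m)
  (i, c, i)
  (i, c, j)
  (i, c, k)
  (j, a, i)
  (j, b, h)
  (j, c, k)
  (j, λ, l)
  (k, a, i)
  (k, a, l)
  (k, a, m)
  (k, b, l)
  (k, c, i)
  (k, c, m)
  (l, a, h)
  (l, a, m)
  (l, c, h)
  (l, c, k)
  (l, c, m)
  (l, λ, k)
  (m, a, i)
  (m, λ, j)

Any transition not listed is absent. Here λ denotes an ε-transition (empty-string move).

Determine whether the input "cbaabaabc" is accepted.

Start in {h}.
Read 'c': h→{m}; union {m}; ε-closure = {j, k, l, m}.
Read 'b': j→{h}, k→{l}, l→∅, m→∅; union {h, l}; ε-closure = {h, k, l}.
Read 'a': h→{j, l, m}, k→{i, l, m}, l→{h, m}; union {h, i, j, l, m}; ε-closure = {h, i, j, k, l, m}.
Read 'a': h→{j, l, m}, i→{m}, j→{i}, k→{i, l, m}, l→{h, m}, m→{i}; union {h, i, j, l, m}; ε-closure = {h, i, j, k, l, m}.
Read 'b': h→{h, m}, i→{m}, j→{h}, k→{l}, l→∅, m→∅; union {h, l, m}; ε-closure = {h, j, k, l, m}.
Read 'a': h→{j, l, m}, j→{i}, k→{i, l, m}, l→{h, m}, m→{i}; union {h, i, j, l, m}; ε-closure = {h, i, j, k, l, m}.
Read 'a': h→{j, l, m}, i→{m}, j→{i}, k→{i, l, m}, l→{h, m}, m→{i}; union {h, i, j, l, m}; ε-closure = {h, i, j, k, l, m}.
Read 'b': h→{h, m}, i→{m}, j→{h}, k→{l}, l→∅, m→∅; union {h, l, m}; ε-closure = {h, j, k, l, m}.
Read 'c': h→{m}, j→{k}, k→{i, m}, l→{h, k, m}, m→∅; union {h, i, k, m}; ε-closure = {h, i, j, k, l, m}.
The final set {h, i, j, k, l, m} contains the accepting states k, l, m.

Yes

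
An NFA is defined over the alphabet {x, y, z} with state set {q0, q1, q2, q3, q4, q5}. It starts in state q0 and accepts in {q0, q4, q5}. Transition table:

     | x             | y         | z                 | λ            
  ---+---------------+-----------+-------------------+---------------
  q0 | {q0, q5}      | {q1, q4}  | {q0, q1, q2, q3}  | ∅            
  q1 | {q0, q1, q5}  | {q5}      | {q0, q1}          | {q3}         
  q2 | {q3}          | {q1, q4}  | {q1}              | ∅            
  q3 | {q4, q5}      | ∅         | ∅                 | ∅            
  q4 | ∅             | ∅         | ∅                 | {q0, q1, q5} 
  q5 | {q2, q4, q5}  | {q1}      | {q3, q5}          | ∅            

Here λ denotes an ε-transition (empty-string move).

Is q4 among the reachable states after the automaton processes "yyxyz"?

Start in {q0}.
Read 'y': q0→{q1, q4}; union {q1, q4}; ε-closure = {q0, q1, q3, q4, q5}.
Read 'y': q0→{q1, q4}, q1→{q5}, q3→∅, q4→∅, q5→{q1}; union {q1, q4, q5}; ε-closure = {q0, q1, q3, q4, q5}.
Read 'x': q0→{q0, q5}, q1→{q0, q1, q5}, q3→{q4, q5}, q4→∅, q5→{q2, q4, q5}; union {q0, q1, q2, q4, q5}; ε-closure = {q0, q1, q2, q3, q4, q5}.
Read 'y': q0→{q1, q4}, q1→{q5}, q2→{q1, q4}, q3→∅, q4→∅, q5→{q1}; union {q1, q4, q5}; ε-closure = {q0, q1, q3, q4, q5}.
Read 'z': q0→{q0, q1, q2, q3}, q1→{q0, q1}, q3→∅, q4→∅, q5→{q3, q5}; now {q0, q1, q2, q3, q5}.
State q4 is not in {q0, q1, q2, q3, q5}.

No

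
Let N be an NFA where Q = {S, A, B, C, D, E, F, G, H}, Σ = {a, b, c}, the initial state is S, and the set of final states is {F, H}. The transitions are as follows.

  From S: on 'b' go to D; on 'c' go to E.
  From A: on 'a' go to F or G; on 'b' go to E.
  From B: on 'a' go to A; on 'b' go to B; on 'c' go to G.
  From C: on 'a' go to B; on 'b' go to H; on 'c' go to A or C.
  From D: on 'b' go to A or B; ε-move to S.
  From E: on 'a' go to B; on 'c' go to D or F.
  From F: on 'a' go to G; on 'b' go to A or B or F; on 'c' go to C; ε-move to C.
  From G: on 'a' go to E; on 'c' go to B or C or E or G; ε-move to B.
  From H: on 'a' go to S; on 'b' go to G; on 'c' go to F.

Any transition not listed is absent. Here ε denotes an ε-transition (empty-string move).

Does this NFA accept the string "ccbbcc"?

Yes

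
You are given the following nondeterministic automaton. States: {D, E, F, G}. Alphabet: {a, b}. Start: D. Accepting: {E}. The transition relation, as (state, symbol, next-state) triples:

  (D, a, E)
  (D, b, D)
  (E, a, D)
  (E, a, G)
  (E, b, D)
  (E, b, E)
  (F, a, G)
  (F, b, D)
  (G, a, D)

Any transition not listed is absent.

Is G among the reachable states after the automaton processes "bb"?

Start in {D}.
Read 'b': {D} → {D}.
Read 'b': {D} → {D}.
State G is not in {D}.

No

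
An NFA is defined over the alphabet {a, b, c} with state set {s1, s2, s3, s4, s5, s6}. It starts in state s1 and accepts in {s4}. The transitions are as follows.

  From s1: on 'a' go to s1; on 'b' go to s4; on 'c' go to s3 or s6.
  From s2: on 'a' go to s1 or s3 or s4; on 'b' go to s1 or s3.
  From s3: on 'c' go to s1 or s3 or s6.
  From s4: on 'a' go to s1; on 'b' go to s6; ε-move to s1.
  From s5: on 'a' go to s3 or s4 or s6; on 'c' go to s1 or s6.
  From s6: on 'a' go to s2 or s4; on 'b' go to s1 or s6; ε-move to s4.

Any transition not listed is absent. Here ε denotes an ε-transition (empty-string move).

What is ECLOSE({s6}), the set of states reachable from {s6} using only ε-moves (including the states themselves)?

Begin with {s6}.
ε-move s6 → s4; add s4.
ε-move s4 → s1; add s1.

{s1, s4, s6}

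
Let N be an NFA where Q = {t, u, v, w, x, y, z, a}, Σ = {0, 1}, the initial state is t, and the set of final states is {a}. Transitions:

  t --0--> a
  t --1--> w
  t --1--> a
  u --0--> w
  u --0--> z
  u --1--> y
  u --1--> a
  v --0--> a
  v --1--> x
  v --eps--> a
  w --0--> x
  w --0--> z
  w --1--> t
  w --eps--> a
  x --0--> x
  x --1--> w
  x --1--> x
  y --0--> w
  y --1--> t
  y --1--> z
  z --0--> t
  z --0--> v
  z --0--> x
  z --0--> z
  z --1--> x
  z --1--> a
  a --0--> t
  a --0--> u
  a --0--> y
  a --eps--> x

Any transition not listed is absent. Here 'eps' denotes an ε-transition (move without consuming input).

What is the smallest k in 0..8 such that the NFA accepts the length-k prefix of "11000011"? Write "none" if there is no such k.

1

Start in {t}.
Read '1': t→{w, a}; union {w, a}; ε-closure = {w, x, a}.
None of the earlier sets intersect F, but {w, x, a} does.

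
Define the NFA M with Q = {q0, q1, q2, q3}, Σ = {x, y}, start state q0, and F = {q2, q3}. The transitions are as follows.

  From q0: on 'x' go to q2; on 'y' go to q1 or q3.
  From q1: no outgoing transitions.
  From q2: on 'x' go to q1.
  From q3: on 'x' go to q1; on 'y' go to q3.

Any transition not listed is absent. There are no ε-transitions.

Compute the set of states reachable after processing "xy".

Start in {q0}.
Read 'x': q0→{q2}; now {q2}.
Read 'y': q2→∅; now ∅.

∅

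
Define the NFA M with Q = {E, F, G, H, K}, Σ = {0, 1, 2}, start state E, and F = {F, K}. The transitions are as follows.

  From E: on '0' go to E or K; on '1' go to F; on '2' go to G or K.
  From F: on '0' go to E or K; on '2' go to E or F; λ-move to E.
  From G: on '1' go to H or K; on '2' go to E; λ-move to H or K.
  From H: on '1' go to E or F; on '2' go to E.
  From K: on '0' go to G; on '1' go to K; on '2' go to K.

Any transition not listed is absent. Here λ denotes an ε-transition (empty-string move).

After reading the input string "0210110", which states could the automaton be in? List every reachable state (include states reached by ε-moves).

{E, G, H, K}

Start in {E}.
Read '0': {E} → {E, K}.
Read '2': {E, K} → {G, H, K}.
Read '1': {G, H, K} → {E, F, H, K}.
Read '0': {E, F, H, K} → {E, G, H, K}.
Read '1': {E, G, H, K} → {E, F, H, K}.
Read '1': {E, F, H, K} → {E, F, K}.
Read '0': {E, F, K} → {E, G, H, K}.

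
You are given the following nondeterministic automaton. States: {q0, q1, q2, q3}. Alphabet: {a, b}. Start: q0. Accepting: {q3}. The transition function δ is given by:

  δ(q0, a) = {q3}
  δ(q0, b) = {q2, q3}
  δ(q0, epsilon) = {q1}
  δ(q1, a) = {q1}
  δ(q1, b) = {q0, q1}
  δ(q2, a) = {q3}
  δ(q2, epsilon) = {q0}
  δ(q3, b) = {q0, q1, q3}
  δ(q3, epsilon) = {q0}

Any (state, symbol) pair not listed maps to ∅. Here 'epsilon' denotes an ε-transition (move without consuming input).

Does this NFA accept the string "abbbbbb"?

Start: ε-closure({q0}) = {q0, q1}.
Read 'a': q0→{q3}, q1→{q1}; union {q1, q3}; ε-closure = {q0, q1, q3}.
Read 'b': q0→{q2, q3}, q1→{q0, q1}, q3→{q0, q1, q3}; now {q0, q1, q2, q3}.
Read 'b': q0→{q2, q3}, q1→{q0, q1}, q2→∅, q3→{q0, q1, q3}; now {q0, q1, q2, q3}.
Read 'b': q0→{q2, q3}, q1→{q0, q1}, q2→∅, q3→{q0, q1, q3}; now {q0, q1, q2, q3}.
Read 'b': q0→{q2, q3}, q1→{q0, q1}, q2→∅, q3→{q0, q1, q3}; now {q0, q1, q2, q3}.
Read 'b': q0→{q2, q3}, q1→{q0, q1}, q2→∅, q3→{q0, q1, q3}; now {q0, q1, q2, q3}.
Read 'b': q0→{q2, q3}, q1→{q0, q1}, q2→∅, q3→{q0, q1, q3}; now {q0, q1, q2, q3}.
The final set {q0, q1, q2, q3} contains the accepting state q3.

Yes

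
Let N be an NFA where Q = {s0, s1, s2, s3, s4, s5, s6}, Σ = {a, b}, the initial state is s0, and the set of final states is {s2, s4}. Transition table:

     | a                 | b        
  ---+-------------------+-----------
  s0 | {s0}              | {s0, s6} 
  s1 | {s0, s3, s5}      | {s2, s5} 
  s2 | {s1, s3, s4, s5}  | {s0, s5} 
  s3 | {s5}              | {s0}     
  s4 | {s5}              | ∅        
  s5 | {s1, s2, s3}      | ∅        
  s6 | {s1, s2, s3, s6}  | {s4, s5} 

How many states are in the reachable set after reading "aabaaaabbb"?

4

Start in {s0}.
Read 'a': s0→{s0}; now {s0}.
Read 'a': s0→{s0}; now {s0}.
Read 'b': s0→{s0, s6}; now {s0, s6}.
Read 'a': s0→{s0}, s6→{s1, s2, s3, s6}; now {s0, s1, s2, s3, s6}.
Read 'a': s0→{s0}, s1→{s0, s3, s5}, s2→{s1, s3, s4, s5}, s3→{s5}, s6→{s1, s2, s3, s6}; now {s0, s1, s2, s3, s4, s5, s6}.
Read 'a': s0→{s0}, s1→{s0, s3, s5}, s2→{s1, s3, s4, s5}, s3→{s5}, s4→{s5}, s5→{s1, s2, s3}, s6→{s1, s2, s3, s6}; now {s0, s1, s2, s3, s4, s5, s6}.
Read 'a': s0→{s0}, s1→{s0, s3, s5}, s2→{s1, s3, s4, s5}, s3→{s5}, s4→{s5}, s5→{s1, s2, s3}, s6→{s1, s2, s3, s6}; now {s0, s1, s2, s3, s4, s5, s6}.
Read 'b': s0→{s0, s6}, s1→{s2, s5}, s2→{s0, s5}, s3→{s0}, s4→∅, s5→∅, s6→{s4, s5}; now {s0, s2, s4, s5, s6}.
Read 'b': s0→{s0, s6}, s2→{s0, s5}, s4→∅, s5→∅, s6→{s4, s5}; now {s0, s4, s5, s6}.
Read 'b': s0→{s0, s6}, s4→∅, s5→∅, s6→{s4, s5}; now {s0, s4, s5, s6}.
That set has 4 states.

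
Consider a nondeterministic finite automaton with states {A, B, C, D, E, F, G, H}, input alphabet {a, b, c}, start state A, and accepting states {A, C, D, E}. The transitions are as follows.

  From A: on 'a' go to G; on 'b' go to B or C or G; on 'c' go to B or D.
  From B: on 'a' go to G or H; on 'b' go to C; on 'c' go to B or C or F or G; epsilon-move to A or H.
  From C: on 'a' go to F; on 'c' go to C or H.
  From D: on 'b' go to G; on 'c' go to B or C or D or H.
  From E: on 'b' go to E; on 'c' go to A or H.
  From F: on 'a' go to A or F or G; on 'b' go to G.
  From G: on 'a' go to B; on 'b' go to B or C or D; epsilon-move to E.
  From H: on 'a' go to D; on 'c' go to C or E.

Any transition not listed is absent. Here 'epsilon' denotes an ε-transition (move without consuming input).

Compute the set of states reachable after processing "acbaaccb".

Start in {A}.
Read 'a': {A} → {E, G}.
Read 'c': {E, G} → {A, H}.
Read 'b': {A, H} → {A, B, C, E, G, H}.
Read 'a': {A, B, C, E, G, H} → {A, B, D, E, F, G, H}.
Read 'a': {A, B, D, E, F, G, H} → {A, B, D, E, F, G, H}.
Read 'c': {A, B, D, E, F, G, H} → {A, B, C, D, E, F, G, H}.
Read 'c': {A, B, C, D, E, F, G, H} → {A, B, C, D, E, F, G, H}.
Read 'b': {A, B, C, D, E, F, G, H} → {A, B, C, D, E, G, H}.

{A, B, C, D, E, G, H}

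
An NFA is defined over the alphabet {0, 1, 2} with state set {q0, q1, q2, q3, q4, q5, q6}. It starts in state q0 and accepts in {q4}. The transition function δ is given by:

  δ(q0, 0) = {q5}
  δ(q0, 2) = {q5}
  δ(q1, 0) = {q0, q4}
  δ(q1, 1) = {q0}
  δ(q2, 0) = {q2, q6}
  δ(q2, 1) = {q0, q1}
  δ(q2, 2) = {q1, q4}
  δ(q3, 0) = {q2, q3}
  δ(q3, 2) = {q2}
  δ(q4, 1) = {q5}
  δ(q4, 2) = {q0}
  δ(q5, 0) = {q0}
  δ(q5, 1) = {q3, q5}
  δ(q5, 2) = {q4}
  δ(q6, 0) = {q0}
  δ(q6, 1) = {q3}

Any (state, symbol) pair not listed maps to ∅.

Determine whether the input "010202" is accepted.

Start in {q0}.
Read '0': q0→{q5}; now {q5}.
Read '1': q5→{q3, q5}; now {q3, q5}.
Read '0': q3→{q2, q3}, q5→{q0}; now {q0, q2, q3}.
Read '2': q0→{q5}, q2→{q1, q4}, q3→{q2}; now {q1, q2, q4, q5}.
Read '0': q1→{q0, q4}, q2→{q2, q6}, q4→∅, q5→{q0}; now {q0, q2, q4, q6}.
Read '2': q0→{q5}, q2→{q1, q4}, q4→{q0}, q6→∅; now {q0, q1, q4, q5}.
The final set {q0, q1, q4, q5} contains the accepting state q4.

Yes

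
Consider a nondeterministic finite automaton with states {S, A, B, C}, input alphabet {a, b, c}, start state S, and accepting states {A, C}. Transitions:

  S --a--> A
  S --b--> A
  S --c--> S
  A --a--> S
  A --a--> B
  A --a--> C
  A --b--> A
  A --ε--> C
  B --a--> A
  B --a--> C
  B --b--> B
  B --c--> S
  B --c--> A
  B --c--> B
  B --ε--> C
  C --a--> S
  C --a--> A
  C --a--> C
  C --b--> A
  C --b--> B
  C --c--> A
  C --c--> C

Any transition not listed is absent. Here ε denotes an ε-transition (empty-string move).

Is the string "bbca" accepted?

Start in {S}.
Read 'b': S→{A}; union {A}; ε-closure = {A, C}.
Read 'b': A→{A}, C→{A, B}; union {A, B}; ε-closure = {A, B, C}.
Read 'c': A→∅, B→{S, A, B}, C→{A, C}; now {S, A, B, C}.
Read 'a': S→{A}, A→{S, B, C}, B→{A, C}, C→{S, A, C}; now {S, A, B, C}.
The final set {S, A, B, C} contains the accepting states A, C.

Yes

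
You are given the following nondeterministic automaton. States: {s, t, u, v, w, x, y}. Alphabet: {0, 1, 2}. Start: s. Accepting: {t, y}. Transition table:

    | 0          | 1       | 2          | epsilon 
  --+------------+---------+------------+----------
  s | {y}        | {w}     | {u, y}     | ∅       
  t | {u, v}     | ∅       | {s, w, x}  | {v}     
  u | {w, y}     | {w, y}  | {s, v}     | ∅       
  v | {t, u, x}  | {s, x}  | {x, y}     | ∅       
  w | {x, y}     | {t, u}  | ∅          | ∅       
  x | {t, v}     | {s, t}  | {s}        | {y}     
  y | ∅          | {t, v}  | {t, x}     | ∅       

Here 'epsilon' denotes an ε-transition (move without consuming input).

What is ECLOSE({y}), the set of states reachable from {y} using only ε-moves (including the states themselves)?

{y}

Begin with {y}.
No ε-moves leave this set, so the closure equals the set itself.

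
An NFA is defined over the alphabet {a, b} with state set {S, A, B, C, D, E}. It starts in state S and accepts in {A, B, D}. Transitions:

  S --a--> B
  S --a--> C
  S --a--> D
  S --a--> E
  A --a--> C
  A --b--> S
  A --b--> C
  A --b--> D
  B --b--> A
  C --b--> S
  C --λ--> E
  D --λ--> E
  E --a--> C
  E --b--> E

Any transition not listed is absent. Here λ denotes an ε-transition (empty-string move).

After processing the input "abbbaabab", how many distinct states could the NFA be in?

3

Start in {S}.
Read 'a': S→{B, C, D, E}; now {B, C, D, E}.
Read 'b': B→{A}, C→{S}, D→∅, E→{E}; now {S, A, E}.
Read 'b': S→∅, A→{S, C, D}, E→{E}; now {S, C, D, E}.
Read 'b': S→∅, C→{S}, D→∅, E→{E}; now {S, E}.
Read 'a': S→{B, C, D, E}, E→{C}; now {B, C, D, E}.
Read 'a': B→∅, C→∅, D→∅, E→{C}; union {C}; ε-closure = {C, E}.
Read 'b': C→{S}, E→{E}; now {S, E}.
Read 'a': S→{B, C, D, E}, E→{C}; now {B, C, D, E}.
Read 'b': B→{A}, C→{S}, D→∅, E→{E}; now {S, A, E}.
That set has 3 states.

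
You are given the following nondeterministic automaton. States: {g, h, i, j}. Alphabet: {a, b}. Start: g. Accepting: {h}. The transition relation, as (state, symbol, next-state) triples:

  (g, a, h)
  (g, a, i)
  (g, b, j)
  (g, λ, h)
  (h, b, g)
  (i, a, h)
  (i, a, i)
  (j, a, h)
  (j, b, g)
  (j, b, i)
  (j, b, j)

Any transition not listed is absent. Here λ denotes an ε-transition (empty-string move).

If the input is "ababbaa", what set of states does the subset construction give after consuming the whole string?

Start: ε-closure({g}) = {g, h}.
Read 'a': {g, h} → {h, i}.
Read 'b': {h, i} → {g, h}.
Read 'a': {g, h} → {h, i}.
Read 'b': {h, i} → {g, h}.
Read 'b': {g, h} → {g, h, j}.
Read 'a': {g, h, j} → {h, i}.
Read 'a': {h, i} → {h, i}.

{h, i}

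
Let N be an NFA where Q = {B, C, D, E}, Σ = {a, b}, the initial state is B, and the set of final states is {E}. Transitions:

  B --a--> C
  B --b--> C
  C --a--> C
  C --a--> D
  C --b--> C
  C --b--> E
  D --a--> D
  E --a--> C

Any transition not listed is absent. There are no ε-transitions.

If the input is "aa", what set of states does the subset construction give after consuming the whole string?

{C, D}

Start in {B}.
Read 'a': {B} → {C}.
Read 'a': {C} → {C, D}.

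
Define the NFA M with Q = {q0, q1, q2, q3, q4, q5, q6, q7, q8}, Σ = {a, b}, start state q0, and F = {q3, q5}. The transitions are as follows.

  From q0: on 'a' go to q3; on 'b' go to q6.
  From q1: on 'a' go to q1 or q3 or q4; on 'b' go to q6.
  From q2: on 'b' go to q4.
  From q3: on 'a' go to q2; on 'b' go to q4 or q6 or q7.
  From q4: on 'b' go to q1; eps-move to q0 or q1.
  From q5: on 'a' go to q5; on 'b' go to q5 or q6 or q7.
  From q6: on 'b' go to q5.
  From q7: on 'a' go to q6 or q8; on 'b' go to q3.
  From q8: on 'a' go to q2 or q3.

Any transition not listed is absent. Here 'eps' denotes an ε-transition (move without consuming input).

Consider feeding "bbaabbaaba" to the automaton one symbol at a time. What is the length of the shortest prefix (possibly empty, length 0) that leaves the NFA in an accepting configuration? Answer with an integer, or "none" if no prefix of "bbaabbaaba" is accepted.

Start in {q0}.
Read 'b': q0→{q6}; now {q6}.
Read 'b': q6→{q5}; now {q5}.
None of the earlier sets intersect F, but {q5} does.

2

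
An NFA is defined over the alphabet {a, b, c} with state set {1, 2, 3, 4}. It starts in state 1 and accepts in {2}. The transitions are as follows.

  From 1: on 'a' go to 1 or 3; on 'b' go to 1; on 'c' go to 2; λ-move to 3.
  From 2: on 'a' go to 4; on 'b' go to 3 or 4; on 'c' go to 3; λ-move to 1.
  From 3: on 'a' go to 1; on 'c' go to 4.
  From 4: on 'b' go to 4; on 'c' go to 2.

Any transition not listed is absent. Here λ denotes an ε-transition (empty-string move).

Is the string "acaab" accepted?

No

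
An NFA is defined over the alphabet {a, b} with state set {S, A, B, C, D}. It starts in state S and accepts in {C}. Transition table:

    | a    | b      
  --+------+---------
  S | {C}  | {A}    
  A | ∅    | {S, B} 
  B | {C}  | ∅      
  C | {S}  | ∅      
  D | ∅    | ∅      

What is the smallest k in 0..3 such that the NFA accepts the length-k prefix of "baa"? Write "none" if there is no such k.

Start in {S}.
Read 'b': {S} → {A}.
Read 'a': {A} → ∅.
The set is empty and remains empty for the remaining 1 symbol.
No reachable set along the way intersects F.

none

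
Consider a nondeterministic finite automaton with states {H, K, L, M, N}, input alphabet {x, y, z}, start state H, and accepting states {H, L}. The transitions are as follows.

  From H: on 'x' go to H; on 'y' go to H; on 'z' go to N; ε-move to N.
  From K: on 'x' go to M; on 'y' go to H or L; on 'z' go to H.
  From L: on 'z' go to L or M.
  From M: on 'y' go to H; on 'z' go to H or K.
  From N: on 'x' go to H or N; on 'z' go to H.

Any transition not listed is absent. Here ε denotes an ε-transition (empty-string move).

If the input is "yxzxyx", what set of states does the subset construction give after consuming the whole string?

Start: ε-closure({H}) = {H, N}.
Read 'y': {H, N} → {H, N}.
Read 'x': {H, N} → {H, N}.
Read 'z': {H, N} → {H, N}.
Read 'x': {H, N} → {H, N}.
Read 'y': {H, N} → {H, N}.
Read 'x': {H, N} → {H, N}.

{H, N}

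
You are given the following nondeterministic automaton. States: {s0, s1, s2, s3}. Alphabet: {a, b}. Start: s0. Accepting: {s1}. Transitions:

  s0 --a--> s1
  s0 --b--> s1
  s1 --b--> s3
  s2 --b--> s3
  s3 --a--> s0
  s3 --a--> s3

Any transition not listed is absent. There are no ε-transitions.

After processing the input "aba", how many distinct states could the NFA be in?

2

Start in {s0}.
Read 'a': {s0} → {s1}.
Read 'b': {s1} → {s3}.
Read 'a': {s3} → {s0, s3}.
That set has 2 states.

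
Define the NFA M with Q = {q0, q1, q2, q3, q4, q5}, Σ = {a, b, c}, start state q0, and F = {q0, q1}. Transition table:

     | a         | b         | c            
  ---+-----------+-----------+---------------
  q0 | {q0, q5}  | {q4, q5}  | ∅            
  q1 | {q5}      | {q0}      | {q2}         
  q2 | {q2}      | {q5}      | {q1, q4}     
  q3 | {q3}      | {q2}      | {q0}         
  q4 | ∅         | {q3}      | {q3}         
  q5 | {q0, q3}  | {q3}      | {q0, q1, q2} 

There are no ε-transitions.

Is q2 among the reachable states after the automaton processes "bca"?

Yes

Start in {q0}.
Read 'b': {q0} → {q4, q5}.
Read 'c': {q4, q5} → {q0, q1, q2, q3}.
Read 'a': {q0, q1, q2, q3} → {q0, q2, q3, q5}.
State q2 is in {q0, q2, q3, q5}.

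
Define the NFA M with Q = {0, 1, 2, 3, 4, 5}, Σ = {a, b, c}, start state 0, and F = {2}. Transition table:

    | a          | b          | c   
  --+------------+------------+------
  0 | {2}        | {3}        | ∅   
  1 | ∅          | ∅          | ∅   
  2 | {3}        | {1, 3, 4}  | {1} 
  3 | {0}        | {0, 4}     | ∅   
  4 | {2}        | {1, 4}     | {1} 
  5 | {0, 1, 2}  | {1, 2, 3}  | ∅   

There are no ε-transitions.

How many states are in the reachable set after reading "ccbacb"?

Start in {0}.
Read 'c': {0} → ∅.
The set is empty and remains empty for the remaining 5 symbols.
That set has 0 states.

0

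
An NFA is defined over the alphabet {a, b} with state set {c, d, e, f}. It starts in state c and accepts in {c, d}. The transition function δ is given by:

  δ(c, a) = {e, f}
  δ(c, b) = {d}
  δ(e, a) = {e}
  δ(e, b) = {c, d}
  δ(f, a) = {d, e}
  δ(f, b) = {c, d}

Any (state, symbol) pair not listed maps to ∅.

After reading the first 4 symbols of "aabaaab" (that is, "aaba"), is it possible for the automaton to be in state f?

Start in {c}.
Read 'a': {c} → {e, f}.
Read 'a': {e, f} → {d, e}.
Read 'b': {d, e} → {c, d}.
Read 'a': {c, d} → {e, f}.
State f is in {e, f}.

Yes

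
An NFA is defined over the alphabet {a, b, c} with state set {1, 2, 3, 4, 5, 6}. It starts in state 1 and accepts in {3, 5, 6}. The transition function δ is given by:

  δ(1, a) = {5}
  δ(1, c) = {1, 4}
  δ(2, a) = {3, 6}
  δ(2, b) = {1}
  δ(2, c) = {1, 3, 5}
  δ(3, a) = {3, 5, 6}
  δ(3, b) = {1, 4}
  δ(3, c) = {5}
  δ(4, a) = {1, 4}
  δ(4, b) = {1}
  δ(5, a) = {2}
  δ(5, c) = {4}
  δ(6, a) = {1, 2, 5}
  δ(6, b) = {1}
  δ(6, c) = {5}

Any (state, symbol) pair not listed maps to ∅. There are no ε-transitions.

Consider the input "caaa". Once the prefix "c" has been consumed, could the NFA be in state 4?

Yes

Start in {1}.
Read 'c': {1} → {1, 4}.
State 4 is in {1, 4}.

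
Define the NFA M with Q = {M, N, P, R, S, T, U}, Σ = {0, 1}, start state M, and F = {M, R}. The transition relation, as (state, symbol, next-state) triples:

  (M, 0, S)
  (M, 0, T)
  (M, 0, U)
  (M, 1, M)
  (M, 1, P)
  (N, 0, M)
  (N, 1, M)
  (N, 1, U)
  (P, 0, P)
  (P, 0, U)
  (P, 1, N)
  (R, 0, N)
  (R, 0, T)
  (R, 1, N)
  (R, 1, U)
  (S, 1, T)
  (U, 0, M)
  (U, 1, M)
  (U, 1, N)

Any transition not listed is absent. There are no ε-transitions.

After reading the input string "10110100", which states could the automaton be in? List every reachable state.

Start in {M}.
Read '1': M→{M, P}; now {M, P}.
Read '0': M→{S, T, U}, P→{P, U}; now {P, S, T, U}.
Read '1': P→{N}, S→{T}, T→∅, U→{M, N}; now {M, N, T}.
Read '1': M→{M, P}, N→{M, U}, T→∅; now {M, P, U}.
Read '0': M→{S, T, U}, P→{P, U}, U→{M}; now {M, P, S, T, U}.
Read '1': M→{M, P}, P→{N}, S→{T}, T→∅, U→{M, N}; now {M, N, P, T}.
Read '0': M→{S, T, U}, N→{M}, P→{P, U}, T→∅; now {M, P, S, T, U}.
Read '0': M→{S, T, U}, P→{P, U}, S→∅, T→∅, U→{M}; now {M, P, S, T, U}.

{M, P, S, T, U}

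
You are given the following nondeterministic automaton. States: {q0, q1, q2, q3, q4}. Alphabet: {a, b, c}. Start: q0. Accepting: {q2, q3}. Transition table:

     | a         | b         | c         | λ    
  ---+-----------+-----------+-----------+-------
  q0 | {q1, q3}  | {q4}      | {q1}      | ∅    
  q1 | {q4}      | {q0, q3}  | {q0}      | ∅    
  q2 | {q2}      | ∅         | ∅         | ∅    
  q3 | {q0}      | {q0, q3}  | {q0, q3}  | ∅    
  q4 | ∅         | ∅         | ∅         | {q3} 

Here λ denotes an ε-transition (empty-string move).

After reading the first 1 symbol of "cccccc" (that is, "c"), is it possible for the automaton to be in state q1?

Yes

Start in {q0}.
Read 'c': q0→{q1}; now {q1}.
State q1 is in {q1}.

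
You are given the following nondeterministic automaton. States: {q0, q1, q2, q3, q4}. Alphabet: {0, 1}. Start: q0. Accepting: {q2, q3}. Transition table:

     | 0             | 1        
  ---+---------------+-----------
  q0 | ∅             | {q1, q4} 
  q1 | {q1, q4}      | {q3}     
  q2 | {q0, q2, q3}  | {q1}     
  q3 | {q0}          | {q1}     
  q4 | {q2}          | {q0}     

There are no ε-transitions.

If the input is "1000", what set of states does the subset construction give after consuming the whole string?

Start in {q0}.
Read '1': q0→{q1, q4}; now {q1, q4}.
Read '0': q1→{q1, q4}, q4→{q2}; now {q1, q2, q4}.
Read '0': q1→{q1, q4}, q2→{q0, q2, q3}, q4→{q2}; now {q0, q1, q2, q3, q4}.
Read '0': q0→∅, q1→{q1, q4}, q2→{q0, q2, q3}, q3→{q0}, q4→{q2}; now {q0, q1, q2, q3, q4}.

{q0, q1, q2, q3, q4}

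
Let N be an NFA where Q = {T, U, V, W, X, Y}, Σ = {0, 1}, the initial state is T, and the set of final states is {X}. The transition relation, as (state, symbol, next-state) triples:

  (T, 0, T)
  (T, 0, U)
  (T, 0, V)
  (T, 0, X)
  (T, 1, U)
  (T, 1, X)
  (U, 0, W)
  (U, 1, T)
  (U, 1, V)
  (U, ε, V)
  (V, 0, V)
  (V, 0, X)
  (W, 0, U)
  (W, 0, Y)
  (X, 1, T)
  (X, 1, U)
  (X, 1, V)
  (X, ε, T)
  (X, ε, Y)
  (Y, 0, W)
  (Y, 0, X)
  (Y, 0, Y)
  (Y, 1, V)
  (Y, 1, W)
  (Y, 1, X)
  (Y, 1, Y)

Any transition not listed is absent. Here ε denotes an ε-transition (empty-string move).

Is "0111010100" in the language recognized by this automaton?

Yes

Start in {T}.
Read '0': {T} → {T, U, V, X, Y}.
Read '1': {T, U, V, X, Y} → {T, U, V, W, X, Y}.
Read '1': {T, U, V, W, X, Y} → {T, U, V, W, X, Y}.
Read '1': {T, U, V, W, X, Y} → {T, U, V, W, X, Y}.
Read '0': {T, U, V, W, X, Y} → {T, U, V, W, X, Y}.
Read '1': {T, U, V, W, X, Y} → {T, U, V, W, X, Y}.
Read '0': {T, U, V, W, X, Y} → {T, U, V, W, X, Y}.
Read '1': {T, U, V, W, X, Y} → {T, U, V, W, X, Y}.
Read '0': {T, U, V, W, X, Y} → {T, U, V, W, X, Y}.
Read '0': {T, U, V, W, X, Y} → {T, U, V, W, X, Y}.
The final set {T, U, V, W, X, Y} contains the accepting state X.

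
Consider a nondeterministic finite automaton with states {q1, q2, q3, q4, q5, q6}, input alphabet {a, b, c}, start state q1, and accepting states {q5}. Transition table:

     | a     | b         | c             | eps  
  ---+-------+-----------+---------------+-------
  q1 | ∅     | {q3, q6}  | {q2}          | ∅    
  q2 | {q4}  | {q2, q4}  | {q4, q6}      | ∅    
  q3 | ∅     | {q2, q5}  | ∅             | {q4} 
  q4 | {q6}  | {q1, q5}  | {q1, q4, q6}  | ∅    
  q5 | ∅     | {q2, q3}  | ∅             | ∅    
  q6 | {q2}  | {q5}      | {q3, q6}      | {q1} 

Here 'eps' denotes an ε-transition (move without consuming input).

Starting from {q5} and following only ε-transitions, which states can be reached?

{q5}

Begin with {q5}.
No ε-moves leave this set, so the closure equals the set itself.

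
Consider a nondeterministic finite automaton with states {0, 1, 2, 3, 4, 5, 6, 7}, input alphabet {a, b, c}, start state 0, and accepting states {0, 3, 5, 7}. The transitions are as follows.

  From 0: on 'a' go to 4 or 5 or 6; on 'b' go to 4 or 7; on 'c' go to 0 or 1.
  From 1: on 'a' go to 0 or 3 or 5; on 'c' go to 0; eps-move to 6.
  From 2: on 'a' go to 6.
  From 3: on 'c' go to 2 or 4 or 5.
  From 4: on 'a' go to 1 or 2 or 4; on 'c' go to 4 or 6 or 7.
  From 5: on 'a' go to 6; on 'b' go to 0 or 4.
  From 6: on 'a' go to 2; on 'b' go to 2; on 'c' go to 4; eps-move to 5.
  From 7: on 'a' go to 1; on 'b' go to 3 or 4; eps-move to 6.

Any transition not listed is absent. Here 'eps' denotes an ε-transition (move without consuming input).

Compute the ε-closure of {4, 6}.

{4, 5, 6}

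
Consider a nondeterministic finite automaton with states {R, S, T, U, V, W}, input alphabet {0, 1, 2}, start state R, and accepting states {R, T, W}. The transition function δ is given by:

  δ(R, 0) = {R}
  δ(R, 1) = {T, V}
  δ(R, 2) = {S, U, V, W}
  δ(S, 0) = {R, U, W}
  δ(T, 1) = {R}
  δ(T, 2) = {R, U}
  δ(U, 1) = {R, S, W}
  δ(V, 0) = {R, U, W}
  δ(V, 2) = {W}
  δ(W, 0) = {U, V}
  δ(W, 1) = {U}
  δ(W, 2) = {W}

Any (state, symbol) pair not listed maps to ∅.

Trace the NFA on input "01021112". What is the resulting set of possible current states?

{R, S, U, V, W}

Start in {R}.
Read '0': R→{R}; now {R}.
Read '1': R→{T, V}; now {T, V}.
Read '0': T→∅, V→{R, U, W}; now {R, U, W}.
Read '2': R→{S, U, V, W}, U→∅, W→{W}; now {S, U, V, W}.
Read '1': S→∅, U→{R, S, W}, V→∅, W→{U}; now {R, S, U, W}.
Read '1': R→{T, V}, S→∅, U→{R, S, W}, W→{U}; now {R, S, T, U, V, W}.
Read '1': R→{T, V}, S→∅, T→{R}, U→{R, S, W}, V→∅, W→{U}; now {R, S, T, U, V, W}.
Read '2': R→{S, U, V, W}, S→∅, T→{R, U}, U→∅, V→{W}, W→{W}; now {R, S, U, V, W}.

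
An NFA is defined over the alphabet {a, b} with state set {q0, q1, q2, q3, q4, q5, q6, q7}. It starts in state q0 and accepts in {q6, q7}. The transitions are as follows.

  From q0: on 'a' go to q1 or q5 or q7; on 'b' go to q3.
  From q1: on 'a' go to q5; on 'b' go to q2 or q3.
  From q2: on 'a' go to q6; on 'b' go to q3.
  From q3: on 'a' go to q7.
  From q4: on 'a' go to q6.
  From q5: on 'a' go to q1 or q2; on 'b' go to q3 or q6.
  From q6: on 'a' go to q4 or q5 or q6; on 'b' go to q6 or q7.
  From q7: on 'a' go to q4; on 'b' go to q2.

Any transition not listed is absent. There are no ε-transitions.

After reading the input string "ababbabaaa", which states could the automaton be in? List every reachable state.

{q1, q2, q4, q5, q6}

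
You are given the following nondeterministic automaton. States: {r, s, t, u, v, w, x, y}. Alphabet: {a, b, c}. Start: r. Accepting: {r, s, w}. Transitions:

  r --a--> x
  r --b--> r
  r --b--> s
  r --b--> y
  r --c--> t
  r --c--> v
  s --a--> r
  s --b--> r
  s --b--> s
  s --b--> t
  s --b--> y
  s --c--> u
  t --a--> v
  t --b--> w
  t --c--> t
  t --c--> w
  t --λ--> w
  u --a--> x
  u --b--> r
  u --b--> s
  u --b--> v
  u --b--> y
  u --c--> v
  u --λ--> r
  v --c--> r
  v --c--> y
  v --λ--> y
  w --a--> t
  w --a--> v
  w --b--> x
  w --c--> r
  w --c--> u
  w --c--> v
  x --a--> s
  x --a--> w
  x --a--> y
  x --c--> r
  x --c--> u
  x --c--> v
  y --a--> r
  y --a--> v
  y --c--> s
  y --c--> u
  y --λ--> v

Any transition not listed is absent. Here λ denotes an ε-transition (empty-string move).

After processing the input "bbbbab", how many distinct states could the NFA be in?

7

Start in {r}.
Read 'b': r→{r, s, y}; union {r, s, y}; ε-closure = {r, s, v, y}.
Read 'b': r→{r, s, y}, s→{r, s, t, y}, v→∅, y→∅; union {r, s, t, y}; ε-closure = {r, s, t, v, w, y}.
Read 'b': r→{r, s, y}, s→{r, s, t, y}, t→{w}, v→∅, w→{x}, y→∅; union {r, s, t, w, x, y}; ε-closure = {r, s, t, v, w, x, y}.
Read 'b': r→{r, s, y}, s→{r, s, t, y}, t→{w}, v→∅, w→{x}, x→∅, y→∅; union {r, s, t, w, x, y}; ε-closure = {r, s, t, v, w, x, y}.
Read 'a': r→{x}, s→{r}, t→{v}, v→∅, w→{t, v}, x→{s, w, y}, y→{r, v}; now {r, s, t, v, w, x, y}.
Read 'b': r→{r, s, y}, s→{r, s, t, y}, t→{w}, v→∅, w→{x}, x→∅, y→∅; union {r, s, t, w, x, y}; ε-closure = {r, s, t, v, w, x, y}.
That set has 7 states.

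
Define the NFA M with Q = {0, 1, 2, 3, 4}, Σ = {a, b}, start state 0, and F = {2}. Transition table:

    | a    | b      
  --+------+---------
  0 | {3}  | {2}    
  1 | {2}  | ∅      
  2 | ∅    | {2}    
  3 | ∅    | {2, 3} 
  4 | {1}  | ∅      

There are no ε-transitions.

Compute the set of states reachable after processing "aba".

∅

Start in {0}.
Read 'a': 0→{3}; now {3}.
Read 'b': 3→{2, 3}; now {2, 3}.
Read 'a': 2→∅, 3→∅; now ∅.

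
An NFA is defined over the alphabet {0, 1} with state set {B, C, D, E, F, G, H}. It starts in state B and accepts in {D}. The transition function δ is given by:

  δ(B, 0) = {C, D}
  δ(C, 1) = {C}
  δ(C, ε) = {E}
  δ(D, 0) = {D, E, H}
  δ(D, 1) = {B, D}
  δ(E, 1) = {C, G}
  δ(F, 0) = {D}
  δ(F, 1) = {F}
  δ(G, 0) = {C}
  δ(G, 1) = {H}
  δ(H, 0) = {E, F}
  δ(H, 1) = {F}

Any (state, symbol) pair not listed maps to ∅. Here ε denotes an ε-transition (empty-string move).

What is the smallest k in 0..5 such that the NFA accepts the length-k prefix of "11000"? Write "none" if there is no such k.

Start in {B}.
Read '1': {B} → ∅.
The set is empty and remains empty for the remaining 4 symbols.
No reachable set along the way intersects F.

none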